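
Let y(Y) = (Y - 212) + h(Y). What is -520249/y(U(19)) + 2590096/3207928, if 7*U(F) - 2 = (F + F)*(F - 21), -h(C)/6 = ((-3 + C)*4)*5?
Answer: -208159957387/563793346 ≈ -369.21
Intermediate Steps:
h(C) = 360 - 120*C (h(C) = -6*(-3 + C)*4*5 = -6*(-12 + 4*C)*5 = -6*(-60 + 20*C) = 360 - 120*C)
U(F) = 2/7 + 2*F*(-21 + F)/7 (U(F) = 2/7 + ((F + F)*(F - 21))/7 = 2/7 + ((2*F)*(-21 + F))/7 = 2/7 + (2*F*(-21 + F))/7 = 2/7 + 2*F*(-21 + F)/7)
y(Y) = 148 - 119*Y (y(Y) = (Y - 212) + (360 - 120*Y) = (-212 + Y) + (360 - 120*Y) = 148 - 119*Y)
-520249/y(U(19)) + 2590096/3207928 = -520249/(148 - 119*(2/7 - 6*19 + (2/7)*19²)) + 2590096/3207928 = -520249/(148 - 119*(2/7 - 114 + (2/7)*361)) + 2590096*(1/3207928) = -520249/(148 - 119*(2/7 - 114 + 722/7)) + 323762/400991 = -520249/(148 - 119*(-74/7)) + 323762/400991 = -520249/(148 + 1258) + 323762/400991 = -520249/1406 + 323762/400991 = -208159957387/563793346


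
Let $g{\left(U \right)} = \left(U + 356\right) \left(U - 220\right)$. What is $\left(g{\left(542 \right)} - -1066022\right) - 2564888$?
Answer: $-1209710$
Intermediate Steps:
$g{\left(U \right)} = \left(-220 + U\right) \left(356 + U\right)$ ($g{\left(U \right)} = \left(356 + U\right) \left(-220 + U\right) = \left(-220 + U\right) \left(356 + U\right)$)
$\left(g{\left(542 \right)} - -1066022\right) - 2564888 = \left(\left(-78320 + 542^{2} + 136 \cdot 542\right) - -1066022\right) - 2564888 = \left(\left(-78320 + 293764 + 73712\right) + 1066022\right) - 2564888 = \left(289156 + 1066022\right) - 2564888 = 1355178 - 2564888 = -1209710$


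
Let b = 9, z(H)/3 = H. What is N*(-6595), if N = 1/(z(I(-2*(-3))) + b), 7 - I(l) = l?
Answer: -6595/12 ≈ -549.58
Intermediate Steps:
I(l) = 7 - l
z(H) = 3*H
N = 1/12 (N = 1/(3*(7 - (-2)*(-3)) + 9) = 1/(3*(7 - 1*6) + 9) = 1/(3*(7 - 6) + 9) = 1/(3*1 + 9) = 1/(3 + 9) = 1/12 ≈ 0.083333)
N*(-6595) = (1/12)*(-6595) = -6595/12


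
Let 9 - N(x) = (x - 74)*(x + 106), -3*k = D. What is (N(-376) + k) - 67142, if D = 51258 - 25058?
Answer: -592099/3 ≈ -1.9737e+5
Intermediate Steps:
D = 26200
k = -26200/3 (k = -⅓*26200 = -26200/3 ≈ -8733.3)
N(x) = 9 - (-74 + x)*(106 + x) (N(x) = 9 - (x - 74)*(x + 106) = 9 - (-74 + x)*(106 + x))
(N(-376) + k) - 67142 = ((7853 - 1*(-376)² - 32*(-376)) - 26200/3) - 67142 = ((7853 - 1*141376 + 12032) - 26200/3) - 67142 = ((7853 - 141376 + 12032) - 26200/3) - 67142 = (-121491 - 26200/3) - 67142 = -390673/3 - 67142 = -592099/3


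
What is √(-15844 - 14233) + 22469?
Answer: 22469 + I*√30077 ≈ 22469.0 + 173.43*I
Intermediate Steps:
√(-15844 - 14233) + 22469 = √(-30077) + 22469 = I*√30077 + 22469 = 22469 + I*√30077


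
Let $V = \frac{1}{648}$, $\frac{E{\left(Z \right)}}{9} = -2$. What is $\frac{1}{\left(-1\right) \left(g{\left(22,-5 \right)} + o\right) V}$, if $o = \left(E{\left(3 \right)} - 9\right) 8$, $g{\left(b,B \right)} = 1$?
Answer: $\frac{648}{215} \approx 3.014$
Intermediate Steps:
$E{\left(Z \right)} = -18$ ($E{\left(Z \right)} = 9 \left(-2\right) = -18$)
$V = \frac{1}{648} \approx 0.0015432$
$o = -216$ ($o = \left(-18 - 9\right) 8 = \left(-27\right) 8 = -216$)
$\frac{1}{\left(-1\right) \left(g{\left(22,-5 \right)} + o\right) V} = \frac{1}{\left(-1\right) \left(1 - 216\right) \frac{1}{648}} = \frac{1}{\left(-1\right) \left(\left(-215\right) \frac{1}{648}\right)} = \frac{1}{\left(-1\right) \left(- \frac{215}{648}\right)} = \frac{1}{\frac{215}{648}} = \frac{648}{215}$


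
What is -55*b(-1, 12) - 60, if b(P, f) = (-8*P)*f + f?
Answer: -6000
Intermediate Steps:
b(P, f) = f - 8*P*f (b(P, f) = -8*P*f + f = f - 8*P*f)
-55*b(-1, 12) - 60 = -660*(1 - 8*(-1)) - 60 = -660*(1 + 8) - 60 = -660*9 - 60 = -55*108 - 60 = -5940 - 60 = -6000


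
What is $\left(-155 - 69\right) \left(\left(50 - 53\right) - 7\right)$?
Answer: $2240$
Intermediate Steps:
$\left(-155 - 69\right) \left(\left(50 - 53\right) - 7\right) = - 224 \left(-3 - 7\right) = \left(-224\right) \left(-10\right) = 2240$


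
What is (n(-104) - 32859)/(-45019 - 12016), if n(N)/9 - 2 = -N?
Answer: 6381/11407 ≈ 0.55939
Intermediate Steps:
n(N) = 18 - 9*N (n(N) = 18 + 9*(-N) = 18 - 9*N)
(n(-104) - 32859)/(-45019 - 12016) = ((18 - 9*(-104)) - 32859)/(-45019 - 12016) = ((18 + 936) - 32859)/(-57035) = (954 - 32859)*(-1/57035) = -31905*(-1/57035) = 6381/11407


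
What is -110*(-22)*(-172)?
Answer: -416240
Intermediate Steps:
-110*(-22)*(-172) = -55*(-44)*(-172) = 2420*(-172) = -416240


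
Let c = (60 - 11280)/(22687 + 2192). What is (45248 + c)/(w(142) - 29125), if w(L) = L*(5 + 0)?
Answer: -375237924/235645595 ≈ -1.5924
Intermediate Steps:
w(L) = 5*L (w(L) = L*5 = 5*L)
c = -3740/8293 (c = -11220/24879 = -11220*1/24879 = -3740/8293 ≈ -0.45098)
(45248 + c)/(w(142) - 29125) = (45248 - 3740/8293)/(5*142 - 29125) = 375237924/(8293*(710 - 29125)) = (375237924/8293)/(-28415) = (375237924/8293)*(-1/28415) = -375237924/235645595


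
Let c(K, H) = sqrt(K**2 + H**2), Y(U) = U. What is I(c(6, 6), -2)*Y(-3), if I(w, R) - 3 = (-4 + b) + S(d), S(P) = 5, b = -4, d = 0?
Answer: 0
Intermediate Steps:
c(K, H) = sqrt(H**2 + K**2)
I(w, R) = 0 (I(w, R) = 3 + ((-4 - 4) + 5) = 3 + (-8 + 5) = 3 - 3 = 0)
I(c(6, 6), -2)*Y(-3) = 0*(-3) = 0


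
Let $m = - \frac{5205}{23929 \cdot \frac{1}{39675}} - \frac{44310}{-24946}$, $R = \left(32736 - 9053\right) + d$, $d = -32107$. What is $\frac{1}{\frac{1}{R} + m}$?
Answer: $- \frac{2514281096808}{21693896310803537} \approx -0.0001159$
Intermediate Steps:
$R = -8424$ ($R = \left(32736 - 9053\right) - 32107 = 23683 - 32107 = -8424$)
$m = - \frac{2575248814380}{298466417}$ ($m = - \frac{5205}{23929 \cdot \frac{1}{39675}} - - \frac{22155}{12473} = - \frac{5205}{\frac{23929}{39675}} + \frac{22155}{12473} = \left(-5205\right) \frac{39675}{23929} + \frac{22155}{12473} = - \frac{206508375}{23929} + \frac{22155}{12473} = - \frac{2575248814380}{298466417} \approx -8628.3$)
$\frac{1}{\frac{1}{R} + m} = \frac{1}{\frac{1}{-8424} - \frac{2575248814380}{298466417}} = \frac{1}{- \frac{1}{8424} - \frac{2575248814380}{298466417}} = \frac{1}{- \frac{21693896310803537}{2514281096808}} = - \frac{2514281096808}{21693896310803537}$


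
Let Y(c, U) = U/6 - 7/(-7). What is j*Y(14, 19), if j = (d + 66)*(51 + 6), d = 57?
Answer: 58425/2 ≈ 29213.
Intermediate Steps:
Y(c, U) = 1 + U/6 (Y(c, U) = U*(1/6) - 7*(-1/7) = U/6 + 1 = 1 + U/6)
j = 7011 (j = (57 + 66)*(51 + 6) = 123*57 = 7011)
j*Y(14, 19) = 7011*(1 + (1/6)*19) = 7011*(1 + 19/6) = 7011*(25/6) = 58425/2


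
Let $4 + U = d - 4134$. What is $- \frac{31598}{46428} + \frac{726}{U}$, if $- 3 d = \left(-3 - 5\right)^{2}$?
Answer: $- \frac{123850007}{144832146} \approx -0.85513$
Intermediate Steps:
$d = - \frac{64}{3}$ ($d = - \frac{\left(-3 - 5\right)^{2}}{3} = - \frac{\left(-8\right)^{2}}{3} = \left(- \frac{1}{3}\right) 64 = - \frac{64}{3} \approx -21.333$)
$U = - \frac{12478}{3}$ ($U = -4 - \frac{12466}{3} = - \frac{12478}{3} \approx -4159.3$)
$- \frac{31598}{46428} + \frac{726}{U} = - \frac{31598}{46428} + \frac{726}{- \frac{12478}{3}} = \left(-31598\right) \frac{1}{46428} + 726 \left(- \frac{3}{12478}\right) = - \frac{15799}{23214} - \frac{1089}{6239} = - \frac{123850007}{144832146}$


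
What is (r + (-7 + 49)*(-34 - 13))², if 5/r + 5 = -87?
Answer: 32983281769/8464 ≈ 3.8969e+6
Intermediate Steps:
r = -5/92 (r = 5/(-5 - 87) = 5/(-92) = 5*(-1/92) = -5/92 ≈ -0.054348)
(r + (-7 + 49)*(-34 - 13))² = (-5/92 + (-7 + 49)*(-34 - 13))² = (-5/92 + 42*(-47))² = (-5/92 - 1974)² = (-181613/92)² = 32983281769/8464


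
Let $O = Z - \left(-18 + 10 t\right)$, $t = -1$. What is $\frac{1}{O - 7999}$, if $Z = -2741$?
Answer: $- \frac{1}{10712} \approx -9.3353 \cdot 10^{-5}$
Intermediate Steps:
$O = -2713$ ($O = -2741 - \left(-18 + 10 \left(-1\right)\right) = -2741 - \left(-18 - 10\right) = -2741 - -28 = -2741 + 28 = -2713$)
$\frac{1}{O - 7999} = \frac{1}{-2713 - 7999} = \frac{1}{-10712} = - \frac{1}{10712}$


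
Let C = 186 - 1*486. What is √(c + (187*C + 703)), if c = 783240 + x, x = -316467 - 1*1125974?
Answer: I*√714598 ≈ 845.34*I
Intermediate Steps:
C = -300 (C = 186 - 486 = -300)
x = -1442441 (x = -316467 - 1125974 = -1442441)
c = -659201 (c = 783240 - 1442441 = -659201)
√(c + (187*C + 703)) = √(-659201 + (187*(-300) + 703)) = √(-659201 + (-56100 + 703)) = √(-659201 - 55397) = √(-714598) = I*√714598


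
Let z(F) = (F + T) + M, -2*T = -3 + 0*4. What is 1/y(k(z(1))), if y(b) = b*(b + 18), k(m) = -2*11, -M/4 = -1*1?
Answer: 1/88 ≈ 0.011364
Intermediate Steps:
T = 3/2 (T = -(-3 + 0*4)/2 = -(-3 + 0)/2 = -1/2*(-3) = 3/2 ≈ 1.5000)
M = 4 (M = -(-4) = -4*(-1) = 4)
z(F) = 11/2 + F (z(F) = (F + 3/2) + 4 = (3/2 + F) + 4 = 11/2 + F)
k(m) = -22
y(b) = b*(18 + b)
1/y(k(z(1))) = 1/(-22*(18 - 22)) = 1/(-22*(-4)) = 1/88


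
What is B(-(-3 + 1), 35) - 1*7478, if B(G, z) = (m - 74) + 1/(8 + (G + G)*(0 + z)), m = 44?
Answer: -1111183/148 ≈ -7508.0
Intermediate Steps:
B(G, z) = -30 + 1/(8 + 2*G*z) (B(G, z) = (44 - 74) + 1/(8 + (G + G)*(0 + z)) = -30 + 1/(8 + (2*G)*z) = -30 + 1/(8 + 2*G*z))
B(-(-3 + 1), 35) - 1*7478 = (-239 - 60*(-(-3 + 1))*35)/(2*(4 - (-3 + 1)*35)) - 1*7478 = (-239 - 60*(-1*(-2))*35)/(2*(4 - 1*(-2)*35)) - 7478 = (-239 - 60*2*35)/(2*(4 + 2*35)) - 7478 = (-239 - 4200)/(2*(4 + 70)) - 7478 = (½)*(-4439)/74 - 7478 = (½)*(1/74)*(-4439) - 7478 = -4439/148 - 7478 = -1111183/148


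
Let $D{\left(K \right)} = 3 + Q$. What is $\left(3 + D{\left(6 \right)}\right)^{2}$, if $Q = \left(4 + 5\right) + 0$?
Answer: $225$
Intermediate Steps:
$Q = 9$ ($Q = 9 + 0 = 9$)
$D{\left(K \right)} = 12$ ($D{\left(K \right)} = 3 + 9 = 12$)
$\left(3 + D{\left(6 \right)}\right)^{2} = \left(3 + 12\right)^{2} = 15^{2} = 225$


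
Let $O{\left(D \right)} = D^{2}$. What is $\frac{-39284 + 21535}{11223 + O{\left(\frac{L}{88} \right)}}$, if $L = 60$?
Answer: $- \frac{8590516}{5432157} \approx -1.5814$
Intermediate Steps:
$\frac{-39284 + 21535}{11223 + O{\left(\frac{L}{88} \right)}} = \frac{-39284 + 21535}{11223 + \left(\frac{60}{88}\right)^{2}} = - \frac{17749}{11223 + \left(60 \cdot \frac{1}{88}\right)^{2}} = - \frac{17749}{11223 + \left(\frac{15}{22}\right)^{2}} = - \frac{17749}{11223 + \frac{225}{484}} = - \frac{17749}{\frac{5432157}{484}} = \left(-17749\right) \frac{484}{5432157} = - \frac{8590516}{5432157}$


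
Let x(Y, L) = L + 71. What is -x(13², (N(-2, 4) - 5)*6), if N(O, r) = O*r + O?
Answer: 19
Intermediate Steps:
N(O, r) = O + O*r
x(Y, L) = 71 + L
-x(13², (N(-2, 4) - 5)*6) = -(71 + (-2*(1 + 4) - 5)*6) = -(71 + (-2*5 - 5)*6) = -(71 + (-10 - 5)*6) = -(71 - 15*6) = -(71 - 90) = -1*(-19) = 19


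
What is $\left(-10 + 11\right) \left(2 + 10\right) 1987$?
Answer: $23844$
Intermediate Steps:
$\left(-10 + 11\right) \left(2 + 10\right) 1987 = 1 \cdot 12 \cdot 1987 = 12 \cdot 1987 = 23844$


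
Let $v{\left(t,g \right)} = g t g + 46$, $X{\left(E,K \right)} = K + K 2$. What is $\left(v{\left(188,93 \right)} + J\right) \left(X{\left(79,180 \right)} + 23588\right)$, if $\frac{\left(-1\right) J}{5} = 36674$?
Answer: $34809176064$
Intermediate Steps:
$X{\left(E,K \right)} = 3 K$ ($X{\left(E,K \right)} = K + 2 K = 3 K$)
$v{\left(t,g \right)} = 46 + t g^{2}$ ($v{\left(t,g \right)} = t g^{2} + 46 = 46 + t g^{2}$)
$J = -183370$ ($J = \left(-5\right) 36674 = -183370$)
$\left(v{\left(188,93 \right)} + J\right) \left(X{\left(79,180 \right)} + 23588\right) = \left(\left(46 + 188 \cdot 93^{2}\right) - 183370\right) \left(3 \cdot 180 + 23588\right) = \left(\left(46 + 188 \cdot 8649\right) - 183370\right) \left(540 + 23588\right) = \left(\left(46 + 1626012\right) - 183370\right) 24128 = \left(1626058 - 183370\right) 24128 = 1442688 \cdot 24128 = 34809176064$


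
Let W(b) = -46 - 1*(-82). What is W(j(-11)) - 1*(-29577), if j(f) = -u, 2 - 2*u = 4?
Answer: 29613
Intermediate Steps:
u = -1 (u = 1 - ½*4 = 1 - 2 = -1)
j(f) = 1 (j(f) = -1*(-1) = 1)
W(b) = 36 (W(b) = -46 + 82 = 36)
W(j(-11)) - 1*(-29577) = 36 - 1*(-29577) = 36 + 29577 = 29613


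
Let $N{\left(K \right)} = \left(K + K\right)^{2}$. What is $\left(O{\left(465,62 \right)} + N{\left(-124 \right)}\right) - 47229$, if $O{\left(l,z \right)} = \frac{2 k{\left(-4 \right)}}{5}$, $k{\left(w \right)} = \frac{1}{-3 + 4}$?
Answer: $\frac{71377}{5} \approx 14275.0$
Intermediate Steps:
$k{\left(w \right)} = 1$ ($k{\left(w \right)} = 1^{-1} = 1$)
$N{\left(K \right)} = 4 K^{2}$ ($N{\left(K \right)} = \left(2 K\right)^{2} = 4 K^{2}$)
$O{\left(l,z \right)} = \frac{2}{5}$ ($O{\left(l,z \right)} = \frac{2 \cdot 1}{5} = 2 \cdot \frac{1}{5} = \frac{2}{5}$)
$\left(O{\left(465,62 \right)} + N{\left(-124 \right)}\right) - 47229 = \left(\frac{2}{5} + 4 \left(-124\right)^{2}\right) - 47229 = \left(\frac{2}{5} + 4 \cdot 15376\right) - 47229 = \left(\frac{2}{5} + 61504\right) - 47229 = \frac{307522}{5} - 47229 = \frac{71377}{5}$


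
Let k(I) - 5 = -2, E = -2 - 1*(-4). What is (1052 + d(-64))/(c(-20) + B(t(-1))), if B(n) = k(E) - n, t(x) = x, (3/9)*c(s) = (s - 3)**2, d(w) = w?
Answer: 988/1591 ≈ 0.62099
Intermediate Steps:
E = 2 (E = -2 + 4 = 2)
c(s) = 3*(-3 + s)**2 (c(s) = 3*(s - 3)**2 = 3*(-3 + s)**2)
k(I) = 3 (k(I) = 5 - 2 = 3)
B(n) = 3 - n
(1052 + d(-64))/(c(-20) + B(t(-1))) = (1052 - 64)/(3*(-3 - 20)**2 + (3 - 1*(-1))) = 988/(3*(-23)**2 + (3 + 1)) = 988/(3*529 + 4) = 988/(1587 + 4) = 988/1591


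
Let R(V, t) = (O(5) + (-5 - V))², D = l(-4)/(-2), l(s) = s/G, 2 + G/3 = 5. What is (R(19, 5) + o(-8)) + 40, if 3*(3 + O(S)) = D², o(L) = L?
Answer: 44883817/59049 ≈ 760.11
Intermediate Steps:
G = 9 (G = -6 + 3*5 = -6 + 15 = 9)
l(s) = s/9
D = 2/9 (D = ((⅑)*(-4))/(-2) = -4/9*(-½) = 2/9 ≈ 0.22222)
O(S) = -725/243 (O(S) = -3 + (2/9)²/3 = -3 + (⅓)*(4/81) = -3 + 4/243 = -725/243)
R(V, t) = (-1940/243 - V)² (R(V, t) = (-725/243 + (-5 - V))² = (-1940/243 - V)²)
(R(19, 5) + o(-8)) + 40 = ((1940 + 243*19)²/59049 - 8) + 40 = ((1940 + 4617)²/59049 - 8) + 40 = ((1/59049)*6557² - 8) + 40 = ((1/59049)*42994249 - 8) + 40 = (42994249/59049 - 8) + 40 = 42521857/59049 + 40 = 44883817/59049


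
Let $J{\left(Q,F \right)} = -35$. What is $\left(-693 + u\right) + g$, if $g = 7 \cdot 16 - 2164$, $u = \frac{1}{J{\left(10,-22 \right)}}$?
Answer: $- \frac{96076}{35} \approx -2745.0$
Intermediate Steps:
$u = - \frac{1}{35}$ ($u = \frac{1}{-35} = - \frac{1}{35} \approx -0.028571$)
$g = -2052$ ($g = 112 - 2164 = -2052$)
$\left(-693 + u\right) + g = \left(-693 - \frac{1}{35}\right) - 2052 = - \frac{24256}{35} - 2052 = - \frac{96076}{35}$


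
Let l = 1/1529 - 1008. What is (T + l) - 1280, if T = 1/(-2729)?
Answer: -9547001408/4172641 ≈ -2288.0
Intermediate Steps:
T = -1/2729 ≈ -0.00036643
l = -1541231/1529 (l = 1/1529 - 1008 = -1541231/1529 ≈ -1008.0)
(T + l) - 1280 = (-1/2729 - 1541231/1529) - 1280 = -4206020928/4172641 - 1280 = -9547001408/4172641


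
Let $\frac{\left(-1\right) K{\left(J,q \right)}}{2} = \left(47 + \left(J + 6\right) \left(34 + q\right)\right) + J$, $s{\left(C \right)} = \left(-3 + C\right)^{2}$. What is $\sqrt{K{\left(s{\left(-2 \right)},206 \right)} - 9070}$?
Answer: $i \sqrt{24094} \approx 155.22 i$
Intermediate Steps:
$K{\left(J,q \right)} = -94 - 2 J - 2 \left(6 + J\right) \left(34 + q\right)$ ($K{\left(J,q \right)} = - 2 \left(\left(47 + \left(J + 6\right) \left(34 + q\right)\right) + J\right) = - 2 \left(\left(47 + \left(6 + J\right) \left(34 + q\right)\right) + J\right) = - 2 \left(47 + J + \left(6 + J\right) \left(34 + q\right)\right) = -94 - 2 J - 2 \left(6 + J\right) \left(34 + q\right)$)
$\sqrt{K{\left(s{\left(-2 \right)},206 \right)} - 9070} = \sqrt{\left(-502 - 70 \left(-3 - 2\right)^{2} - 2472 - 2 \left(-3 - 2\right)^{2} \cdot 206\right) - 9070} = \sqrt{\left(-502 - 70 \left(-5\right)^{2} - 2472 - 2 \left(-5\right)^{2} \cdot 206\right) - 9070} = \sqrt{\left(-502 - 1750 - 2472 - 50 \cdot 206\right) - 9070} = \sqrt{\left(-502 - 1750 - 2472 - 10300\right) - 9070} = \sqrt{-15024 - 9070} = \sqrt{-24094} = i \sqrt{24094}$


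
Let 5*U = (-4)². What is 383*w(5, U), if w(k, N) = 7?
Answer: 2681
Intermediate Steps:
U = 16/5 (U = (⅕)*(-4)² = (⅕)*16 = 16/5 ≈ 3.2000)
383*w(5, U) = 383*7 = 2681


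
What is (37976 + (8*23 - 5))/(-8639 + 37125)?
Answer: 38155/28486 ≈ 1.3394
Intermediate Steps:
(37976 + (8*23 - 5))/(-8639 + 37125) = (37976 + (184 - 5))/28486 = (37976 + 179)*(1/28486) = 38155*(1/28486) = 38155/28486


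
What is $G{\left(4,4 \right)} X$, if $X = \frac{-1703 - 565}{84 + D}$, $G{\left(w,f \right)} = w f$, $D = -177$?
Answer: $\frac{12096}{31} \approx 390.19$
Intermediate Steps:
$G{\left(w,f \right)} = f w$
$X = \frac{756}{31}$ ($X = \frac{-1703 - 565}{84 - 177} = - \frac{2268}{-93} = \left(-2268\right) \left(- \frac{1}{93}\right) = \frac{756}{31} \approx 24.387$)
$G{\left(4,4 \right)} X = 4 \cdot 4 \cdot \frac{756}{31} = 16 \cdot \frac{756}{31} = \frac{12096}{31}$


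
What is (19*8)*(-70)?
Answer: -10640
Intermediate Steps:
(19*8)*(-70) = 152*(-70) = -10640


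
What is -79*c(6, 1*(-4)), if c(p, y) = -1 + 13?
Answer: -948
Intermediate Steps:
c(p, y) = 12
-79*c(6, 1*(-4)) = -79*12 = -948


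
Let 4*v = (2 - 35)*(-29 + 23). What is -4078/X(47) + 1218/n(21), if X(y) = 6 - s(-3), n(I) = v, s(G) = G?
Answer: -42422/99 ≈ -428.50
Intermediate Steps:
v = 99/2 (v = ((2 - 35)*(-29 + 23))/4 = (-33*(-6))/4 = (¼)*198 = 99/2 ≈ 49.500)
n(I) = 99/2
X(y) = 9 (X(y) = 6 - 1*(-3) = 6 + 3 = 9)
-4078/X(47) + 1218/n(21) = -4078/9 + 1218/(99/2) = -4078*⅑ + 1218*(2/99) = -4078/9 + 812/33 = -42422/99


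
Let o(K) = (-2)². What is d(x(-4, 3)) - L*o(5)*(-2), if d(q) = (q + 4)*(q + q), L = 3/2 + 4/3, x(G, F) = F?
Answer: 194/3 ≈ 64.667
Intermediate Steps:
o(K) = 4
L = 17/6 (L = 3*(½) + 4*(⅓) = 3/2 + 4/3 = 17/6 ≈ 2.8333)
d(q) = 2*q*(4 + q) (d(q) = (4 + q)*(2*q) = 2*q*(4 + q))
d(x(-4, 3)) - L*o(5)*(-2) = 2*3*(4 + 3) - (17/6)*4*(-2) = 2*3*7 - 34*(-2)/3 = 42 - 1*(-68/3) = 42 + 68/3 = 194/3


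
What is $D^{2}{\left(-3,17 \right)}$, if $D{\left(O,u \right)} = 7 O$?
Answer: $441$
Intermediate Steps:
$D^{2}{\left(-3,17 \right)} = \left(7 \left(-3\right)\right)^{2} = \left(-21\right)^{2} = 441$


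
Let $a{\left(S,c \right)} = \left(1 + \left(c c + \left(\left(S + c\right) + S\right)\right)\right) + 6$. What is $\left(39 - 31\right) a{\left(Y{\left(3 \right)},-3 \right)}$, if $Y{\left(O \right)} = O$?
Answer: $152$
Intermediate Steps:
$a{\left(S,c \right)} = 7 + c + c^{2} + 2 S$ ($a{\left(S,c \right)} = \left(1 + \left(c^{2} + \left(c + 2 S\right)\right)\right) + 6 = \left(1 + \left(c + c^{2} + 2 S\right)\right) + 6 = \left(1 + c + c^{2} + 2 S\right) + 6 = 7 + c + c^{2} + 2 S$)
$\left(39 - 31\right) a{\left(Y{\left(3 \right)},-3 \right)} = \left(39 - 31\right) \left(7 - 3 + \left(-3\right)^{2} + 2 \cdot 3\right) = 8 \left(7 - 3 + 9 + 6\right) = 8 \cdot 19 = 152$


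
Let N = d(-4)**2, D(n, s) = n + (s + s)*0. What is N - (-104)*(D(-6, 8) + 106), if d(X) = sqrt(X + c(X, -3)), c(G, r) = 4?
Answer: 10400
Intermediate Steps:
D(n, s) = n (D(n, s) = n + (2*s)*0 = n + 0 = n)
d(X) = sqrt(4 + X) (d(X) = sqrt(X + 4) = sqrt(4 + X))
N = 0 (N = (sqrt(4 - 4))**2 = (sqrt(0))**2 = 0**2 = 0)
N - (-104)*(D(-6, 8) + 106) = 0 - (-104)*(-6 + 106) = 0 - (-104)*100 = 0 - 1*(-10400) = 0 + 10400 = 10400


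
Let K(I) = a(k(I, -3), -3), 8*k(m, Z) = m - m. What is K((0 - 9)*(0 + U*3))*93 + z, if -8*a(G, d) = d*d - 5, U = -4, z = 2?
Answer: -89/2 ≈ -44.500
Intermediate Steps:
k(m, Z) = 0 (k(m, Z) = (m - m)/8 = (⅛)*0 = 0)
a(G, d) = 5/8 - d²/8 (a(G, d) = -(d*d - 5)/8 = -(d² - 5)/8 = -(-5 + d²)/8 = 5/8 - d²/8)
K(I) = -½ (K(I) = 5/8 - ⅛*(-3)² = 5/8 - ⅛*9 = 5/8 - 9/8 = -½)
K((0 - 9)*(0 + U*3))*93 + z = -½*93 + 2 = -93/2 + 2 = -89/2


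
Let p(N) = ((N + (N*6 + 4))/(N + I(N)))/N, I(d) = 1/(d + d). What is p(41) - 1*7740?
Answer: -8676346/1121 ≈ -7739.8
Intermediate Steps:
I(d) = 1/(2*d)
p(N) = (4 + 7*N)/(N*(N + 1/(2*N))) (p(N) = ((N + (N*6 + 4))/(N + 1/(2*N)))/N = ((N + (6*N + 4))/(N + 1/(2*N)))/N = ((N + (4 + 6*N))/(N + 1/(2*N)))/N = ((4 + 7*N)/(N + 1/(2*N)))/N = (4 + 7*N)/(N*(N + 1/(2*N))))
p(41) - 1*7740 = 2*(4 + 7*41)/(1 + 2*41**2) - 1*7740 = 2*(4 + 287)/(1 + 2*1681) - 7740 = 2*291/(1 + 3362) - 7740 = 2*291/3363 - 7740 = 2*(1/3363)*291 - 7740 = 194/1121 - 7740 = -8676346/1121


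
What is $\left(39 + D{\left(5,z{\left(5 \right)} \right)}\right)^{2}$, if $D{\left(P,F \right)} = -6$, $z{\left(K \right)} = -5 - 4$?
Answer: $1089$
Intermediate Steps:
$z{\left(K \right)} = -9$ ($z{\left(K \right)} = -5 - 4 = -9$)
$\left(39 + D{\left(5,z{\left(5 \right)} \right)}\right)^{2} = \left(39 - 6\right)^{2} = 33^{2} = 1089$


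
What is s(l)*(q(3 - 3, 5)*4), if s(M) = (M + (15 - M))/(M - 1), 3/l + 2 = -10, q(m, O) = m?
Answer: 0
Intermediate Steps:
l = -¼ (l = 3/(-2 - 10) = 3/(-12) = 3*(-1/12) = -¼ ≈ -0.25000)
s(M) = 15/(-1 + M)
s(l)*(q(3 - 3, 5)*4) = (15/(-1 - ¼))*((3 - 3)*4) = (15/(-5/4))*(0*4) = (15*(-⅘))*0 = -12*0 = 0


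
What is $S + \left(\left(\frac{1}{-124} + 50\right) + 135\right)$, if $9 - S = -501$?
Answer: $\frac{86179}{124} \approx 694.99$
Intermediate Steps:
$S = 510$ ($S = 9 - -501 = 9 + 501 = 510$)
$S + \left(\left(\frac{1}{-124} + 50\right) + 135\right) = 510 + \left(\left(\frac{1}{-124} + 50\right) + 135\right) = 510 + \left(\left(- \frac{1}{124} + 50\right) + 135\right) = 510 + \left(\frac{6199}{124} + 135\right) = 510 + \frac{22939}{124} = \frac{86179}{124}$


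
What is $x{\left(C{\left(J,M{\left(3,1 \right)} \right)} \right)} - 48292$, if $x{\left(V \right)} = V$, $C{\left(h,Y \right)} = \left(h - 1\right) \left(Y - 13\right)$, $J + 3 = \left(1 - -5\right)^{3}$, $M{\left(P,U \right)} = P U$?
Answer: $-50412$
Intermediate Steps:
$J = 213$ ($J = -3 + \left(1 - -5\right)^{3} = -3 + \left(1 + 5\right)^{3} = -3 + 6^{3} = -3 + 216 = 213$)
$C{\left(h,Y \right)} = \left(-1 + h\right) \left(-13 + Y\right)$
$x{\left(C{\left(J,M{\left(3,1 \right)} \right)} \right)} - 48292 = \left(13 - 3 \cdot 1 - 2769 + 3 \cdot 1 \cdot 213\right) - 48292 = \left(13 - 3 - 2769 + 3 \cdot 213\right) - 48292 = \left(13 - 3 - 2769 + 639\right) - 48292 = -2120 - 48292 = -50412$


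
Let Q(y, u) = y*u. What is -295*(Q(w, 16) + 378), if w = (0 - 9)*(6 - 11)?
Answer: -323910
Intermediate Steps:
w = 45 (w = -9*(-5) = 45)
Q(y, u) = u*y
-295*(Q(w, 16) + 378) = -295*(16*45 + 378) = -295*(720 + 378) = -295*1098 = -323910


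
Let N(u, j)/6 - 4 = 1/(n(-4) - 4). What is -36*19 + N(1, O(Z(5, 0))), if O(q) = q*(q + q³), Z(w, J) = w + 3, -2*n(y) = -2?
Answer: -662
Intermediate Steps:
n(y) = 1 (n(y) = -½*(-2) = 1)
Z(w, J) = 3 + w
N(u, j) = 22 (N(u, j) = 24 + 6/(1 - 4) = 24 + 6/(-3) = 24 + 6*(-⅓) = 24 - 2 = 22)
-36*19 + N(1, O(Z(5, 0))) = -36*19 + 22 = -684 + 22 = -662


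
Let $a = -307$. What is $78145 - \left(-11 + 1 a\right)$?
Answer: $78463$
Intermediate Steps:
$78145 - \left(-11 + 1 a\right) = 78145 - \left(-11 + 1 \left(-307\right)\right) = 78145 - \left(-11 - 307\right) = 78145 - -318 = 78145 + 318 = 78463$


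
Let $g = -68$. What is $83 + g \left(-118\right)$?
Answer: $8107$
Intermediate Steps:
$83 + g \left(-118\right) = 83 - -8024 = 83 + 8024 = 8107$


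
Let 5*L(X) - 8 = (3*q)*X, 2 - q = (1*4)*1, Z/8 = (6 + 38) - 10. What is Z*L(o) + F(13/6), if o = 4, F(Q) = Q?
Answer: -26047/30 ≈ -868.23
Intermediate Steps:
Z = 272 (Z = 8*((6 + 38) - 10) = 8*(44 - 10) = 8*34 = 272)
q = -2 (q = 2 - 1*4 = 2 - 4 = -2)
L(X) = 8/5 - 6*X/5 (L(X) = 8/5 + ((3*(-2))*X)/5 = 8/5 + (-6*X)/5 = 8/5 - 6*X/5)
Z*L(o) + F(13/6) = 272*(8/5 - 6/5*4) + 13/6 = 272*(8/5 - 24/5) + 13*(⅙) = 272*(-16/5) + 13/6 = -4352/5 + 13/6 = -26047/30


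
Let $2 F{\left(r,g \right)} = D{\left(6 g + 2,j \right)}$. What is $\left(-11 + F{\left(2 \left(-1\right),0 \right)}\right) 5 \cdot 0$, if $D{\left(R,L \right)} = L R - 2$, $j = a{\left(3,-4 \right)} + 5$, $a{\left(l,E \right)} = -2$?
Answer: $0$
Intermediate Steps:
$j = 3$ ($j = -2 + 5 = 3$)
$D{\left(R,L \right)} = -2 + L R$
$F{\left(r,g \right)} = 2 + 9 g$ ($F{\left(r,g \right)} = \frac{-2 + 3 \left(6 g + 2\right)}{2} = \frac{-2 + 3 \left(2 + 6 g\right)}{2} = \frac{-2 + \left(6 + 18 g\right)}{2} = \frac{4 + 18 g}{2} = 2 + 9 g$)
$\left(-11 + F{\left(2 \left(-1\right),0 \right)}\right) 5 \cdot 0 = \left(-11 + \left(2 + 9 \cdot 0\right)\right) 5 \cdot 0 = \left(-11 + \left(2 + 0\right)\right) 0 = \left(-11 + 2\right) 0 = \left(-9\right) 0 = 0$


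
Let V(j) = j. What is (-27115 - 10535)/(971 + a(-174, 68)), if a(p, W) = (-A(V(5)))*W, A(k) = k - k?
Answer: -37650/971 ≈ -38.774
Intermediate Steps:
A(k) = 0
a(p, W) = 0 (a(p, W) = (-1*0)*W = 0*W = 0)
(-27115 - 10535)/(971 + a(-174, 68)) = (-27115 - 10535)/(971 + 0) = -37650/971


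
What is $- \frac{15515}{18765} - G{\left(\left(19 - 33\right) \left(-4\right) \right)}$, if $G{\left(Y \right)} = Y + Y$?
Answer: $- \frac{423439}{3753} \approx -112.83$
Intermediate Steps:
$G{\left(Y \right)} = 2 Y$
$- \frac{15515}{18765} - G{\left(\left(19 - 33\right) \left(-4\right) \right)} = - \frac{15515}{18765} - 2 \left(19 - 33\right) \left(-4\right) = \left(-15515\right) \frac{1}{18765} - 2 \left(19 - 33\right) \left(-4\right) = - \frac{3103}{3753} - 2 \left(\left(-14\right) \left(-4\right)\right) = - \frac{3103}{3753} - 2 \cdot 56 = - \frac{3103}{3753} - 112 = - \frac{423439}{3753}$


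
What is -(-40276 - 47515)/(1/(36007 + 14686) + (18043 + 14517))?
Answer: 4450389163/1650564081 ≈ 2.6963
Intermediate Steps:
-(-40276 - 47515)/(1/(36007 + 14686) + (18043 + 14517)) = -(-87791)/(1/50693 + 32560) = -(-87791)/1650564081/50693 = -(-87791)*50693/1650564081 = -1*(-4450389163/1650564081) = 4450389163/1650564081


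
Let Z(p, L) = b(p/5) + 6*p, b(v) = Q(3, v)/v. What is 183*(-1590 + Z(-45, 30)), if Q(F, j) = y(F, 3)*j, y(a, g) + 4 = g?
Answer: -340563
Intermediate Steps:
y(a, g) = -4 + g
Q(F, j) = -j (Q(F, j) = (-4 + 3)*j = -j)
b(v) = -1 (b(v) = (-v)/v = -1)
Z(p, L) = -1 + 6*p
183*(-1590 + Z(-45, 30)) = 183*(-1590 + (-1 + 6*(-45))) = 183*(-1590 + (-1 - 270)) = 183*(-1590 - 271) = 183*(-1861) = -340563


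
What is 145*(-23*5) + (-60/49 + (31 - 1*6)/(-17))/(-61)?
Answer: -847304530/50813 ≈ -16675.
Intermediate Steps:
145*(-23*5) + (-60/49 + (31 - 1*6)/(-17))/(-61) = 145*(-115) + (-60*1/49 + (31 - 6)*(-1/17))*(-1/61) = -16675 + (-60/49 + 25*(-1/17))*(-1/61) = -16675 + (-60/49 - 25/17)*(-1/61) = -16675 - 2245/833*(-1/61) = -16675 + 2245/50813 = -847304530/50813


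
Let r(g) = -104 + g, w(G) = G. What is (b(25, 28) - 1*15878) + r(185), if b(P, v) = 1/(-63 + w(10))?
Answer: -837242/53 ≈ -15797.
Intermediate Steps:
b(P, v) = -1/53 (b(P, v) = 1/(-63 + 10) = 1/(-53) = -1/53)
(b(25, 28) - 1*15878) + r(185) = (-1/53 - 1*15878) + (-104 + 185) = (-1/53 - 15878) + 81 = -841535/53 + 81 = -837242/53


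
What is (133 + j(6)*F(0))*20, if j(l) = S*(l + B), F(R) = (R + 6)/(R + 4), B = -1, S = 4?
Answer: 3260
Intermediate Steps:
F(R) = (6 + R)/(4 + R)
j(l) = -4 + 4*l (j(l) = 4*(l - 1) = 4*(-1 + l) = -4 + 4*l)
(133 + j(6)*F(0))*20 = (133 + (-4 + 4*6)*((6 + 0)/(4 + 0)))*20 = (133 + (-4 + 24)*(6/4))*20 = (133 + 20*((¼)*6))*20 = (133 + 20*(3/2))*20 = (133 + 30)*20 = 163*20 = 3260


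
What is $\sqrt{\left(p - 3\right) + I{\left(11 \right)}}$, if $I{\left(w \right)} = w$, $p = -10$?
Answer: $i \sqrt{2} \approx 1.4142 i$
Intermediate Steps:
$\sqrt{\left(p - 3\right) + I{\left(11 \right)}} = \sqrt{\left(-10 - 3\right) + 11} = \sqrt{-13 + 11} = \sqrt{-2} = i \sqrt{2}$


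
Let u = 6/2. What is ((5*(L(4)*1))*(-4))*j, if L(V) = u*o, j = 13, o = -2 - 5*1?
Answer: 5460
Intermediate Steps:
u = 3 (u = 6*(½) = 3)
o = -7 (o = -2 - 5 = -7)
L(V) = -21 (L(V) = 3*(-7) = -21)
((5*(L(4)*1))*(-4))*j = ((5*(-21*1))*(-4))*13 = ((5*(-21))*(-4))*13 = -105*(-4)*13 = 420*13 = 5460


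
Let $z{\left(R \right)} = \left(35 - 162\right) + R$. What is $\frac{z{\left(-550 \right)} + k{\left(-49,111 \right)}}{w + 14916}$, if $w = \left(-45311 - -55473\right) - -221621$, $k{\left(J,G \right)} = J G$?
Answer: $- \frac{6116}{246699} \approx -0.024791$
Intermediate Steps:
$k{\left(J,G \right)} = G J$
$w = 231783$ ($w = \left(-45311 + 55473\right) + 221621 = 10162 + 221621 = 231783$)
$z{\left(R \right)} = -127 + R$
$\frac{z{\left(-550 \right)} + k{\left(-49,111 \right)}}{w + 14916} = \frac{\left(-127 - 550\right) + 111 \left(-49\right)}{231783 + 14916} = \frac{-677 - 5439}{246699} = \left(-6116\right) \frac{1}{246699} = - \frac{6116}{246699}$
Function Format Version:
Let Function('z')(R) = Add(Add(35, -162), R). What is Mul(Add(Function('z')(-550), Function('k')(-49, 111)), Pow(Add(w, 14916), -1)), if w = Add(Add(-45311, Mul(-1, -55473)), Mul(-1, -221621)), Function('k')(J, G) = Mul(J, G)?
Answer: Rational(-6116, 246699) ≈ -0.024791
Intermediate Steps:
Function('k')(J, G) = Mul(G, J)
w = 231783 (w = Add(Add(-45311, 55473), 221621) = Add(10162, 221621) = 231783)
Function('z')(R) = Add(-127, R)
Mul(Add(Function('z')(-550), Function('k')(-49, 111)), Pow(Add(w, 14916), -1)) = Mul(Add(Add(-127, -550), Mul(111, -49)), Pow(Add(231783, 14916), -1)) = Mul(Add(-677, -5439), Pow(246699, -1)) = Mul(-6116, Rational(1, 246699)) = Rational(-6116, 246699)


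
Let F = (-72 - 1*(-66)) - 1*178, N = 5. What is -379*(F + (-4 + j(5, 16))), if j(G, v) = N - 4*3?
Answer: 73905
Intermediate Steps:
j(G, v) = -7 (j(G, v) = 5 - 4*3 = 5 - 12 = -7)
F = -184 (F = (-72 + 66) - 178 = -6 - 178 = -184)
-379*(F + (-4 + j(5, 16))) = -379*(-184 + (-4 - 7)) = -379*(-184 - 11) = -379*(-195) = 73905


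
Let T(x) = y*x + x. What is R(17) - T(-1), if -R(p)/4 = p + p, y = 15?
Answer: -120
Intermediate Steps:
T(x) = 16*x (T(x) = 15*x + x = 16*x)
R(p) = -8*p (R(p) = -4*(p + p) = -8*p)
R(17) - T(-1) = -8*17 - 16*(-1) = -136 - 1*(-16) = -136 + 16 = -120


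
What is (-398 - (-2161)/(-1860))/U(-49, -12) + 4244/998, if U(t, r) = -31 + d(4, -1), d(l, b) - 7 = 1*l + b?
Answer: 64766197/2784420 ≈ 23.260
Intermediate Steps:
d(l, b) = 7 + b + l (d(l, b) = 7 + (1*l + b) = 7 + (l + b) = 7 + (b + l) = 7 + b + l)
U(t, r) = -21 (U(t, r) = -31 + (7 - 1 + 4) = -31 + 10 = -21)
(-398 - (-2161)/(-1860))/U(-49, -12) + 4244/998 = (-398 - (-2161)/(-1860))/(-21) + 4244/998 = (-398 - (-2161)*(-1)/1860)*(-1/21) + 4244*(1/998) = (-398 - 1*2161/1860)*(-1/21) + 2122/499 = (-398 - 2161/1860)*(-1/21) + 2122/499 = -742441/1860*(-1/21) + 2122/499 = 106063/5580 + 2122/499 = 64766197/2784420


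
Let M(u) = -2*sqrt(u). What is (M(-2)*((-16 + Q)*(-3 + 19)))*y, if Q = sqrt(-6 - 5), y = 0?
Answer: 0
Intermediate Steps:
Q = I*sqrt(11) (Q = sqrt(-11) = I*sqrt(11) ≈ 3.3166*I)
(M(-2)*((-16 + Q)*(-3 + 19)))*y = ((-2*I*sqrt(2))*((-16 + I*sqrt(11))*(-3 + 19)))*0 = ((-2*I*sqrt(2))*((-16 + I*sqrt(11))*16))*0 = ((-2*I*sqrt(2))*(-256 + 16*I*sqrt(11)))*0 = -2*I*sqrt(2)*(-256 + 16*I*sqrt(11))*0 = 0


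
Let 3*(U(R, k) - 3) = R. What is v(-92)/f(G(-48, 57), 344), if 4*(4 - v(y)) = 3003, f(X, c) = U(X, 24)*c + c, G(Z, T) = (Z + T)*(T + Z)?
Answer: -2987/42656 ≈ -0.070025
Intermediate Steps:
G(Z, T) = (T + Z)² (G(Z, T) = (T + Z)*(T + Z) = (T + Z)²)
U(R, k) = 3 + R/3
f(X, c) = c + c*(3 + X/3) (f(X, c) = (3 + X/3)*c + c = c*(3 + X/3) + c = c + c*(3 + X/3))
v(y) = -2987/4 (v(y) = 4 - ¼*3003 = 4 - 3003/4 = -2987/4)
v(-92)/f(G(-48, 57), 344) = -2987*3/(344*(12 + (57 - 48)²))/4 = -2987*3/(344*(12 + 9²))/4 = -2987*3/(344*(12 + 81))/4 = -2987/(4*((⅓)*344*93)) = -2987/4/10664 = -2987/4*1/10664 = -2987/42656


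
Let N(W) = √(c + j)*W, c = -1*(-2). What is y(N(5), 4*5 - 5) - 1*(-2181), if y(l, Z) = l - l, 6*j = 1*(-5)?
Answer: 2181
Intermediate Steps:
c = 2
j = -⅚ (j = (1*(-5))/6 = (⅙)*(-5) = -⅚ ≈ -0.83333)
N(W) = W*√42/6 (N(W) = √(2 - ⅚)*W = √(7/6)*W = (√42/6)*W = W*√42/6)
y(l, Z) = 0
y(N(5), 4*5 - 5) - 1*(-2181) = 0 - 1*(-2181) = 0 + 2181 = 2181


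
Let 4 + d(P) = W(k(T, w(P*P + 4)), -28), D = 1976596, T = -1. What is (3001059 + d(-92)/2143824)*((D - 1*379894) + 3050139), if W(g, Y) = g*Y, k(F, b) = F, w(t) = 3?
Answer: 1245690731161243635/89326 ≈ 1.3945e+13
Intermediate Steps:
W(g, Y) = Y*g
d(P) = 24 (d(P) = -4 - 28*(-1) = -4 + 28 = 24)
(3001059 + d(-92)/2143824)*((D - 1*379894) + 3050139) = (3001059 + 24/2143824)*((1976596 - 1*379894) + 3050139) = (3001059 + 24*(1/2143824))*((1976596 - 379894) + 3050139) = (3001059 + 1/89326)*(1596702 + 3050139) = (268072596235/89326)*4646841 = 1245690731161243635/89326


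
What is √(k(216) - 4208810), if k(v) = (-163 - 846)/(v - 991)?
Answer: I*√101116628971/155 ≈ 2051.5*I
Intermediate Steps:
k(v) = -1009/(-991 + v)
√(k(216) - 4208810) = √(-1009/(-991 + 216) - 4208810) = √(-1009/(-775) - 4208810) = √(-1009*(-1/775) - 4208810) = √(1009/775 - 4208810) = √(-3261826741/775) = I*√101116628971/155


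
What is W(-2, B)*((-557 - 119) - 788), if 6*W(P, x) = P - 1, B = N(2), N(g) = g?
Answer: 732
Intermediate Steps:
B = 2
W(P, x) = -⅙ + P/6 (W(P, x) = (P - 1)/6 = (-1 + P)/6 = -⅙ + P/6)
W(-2, B)*((-557 - 119) - 788) = (-⅙ + (⅙)*(-2))*((-557 - 119) - 788) = (-⅙ - ⅓)*(-676 - 788) = -½*(-1464) = 732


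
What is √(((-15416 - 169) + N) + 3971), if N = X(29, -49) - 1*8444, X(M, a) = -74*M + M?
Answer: 5*I*√887 ≈ 148.91*I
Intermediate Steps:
X(M, a) = -73*M
N = -10561 (N = -73*29 - 1*8444 = -2117 - 8444 = -10561)
√(((-15416 - 169) + N) + 3971) = √(((-15416 - 169) - 10561) + 3971) = √((-15585 - 10561) + 3971) = √(-26146 + 3971) = √(-22175) = 5*I*√887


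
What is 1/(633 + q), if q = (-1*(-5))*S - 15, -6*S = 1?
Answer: 6/3703 ≈ 0.0016203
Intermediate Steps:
S = -1/6 (S = -1/6*1 = -1/6 ≈ -0.16667)
q = -95/6 (q = -1*(-5)*(-1/6) - 15 = 5*(-1/6) - 15 = -5/6 - 15 = -95/6 ≈ -15.833)
1/(633 + q) = 1/(633 - 95/6) = 1/(3703/6) = 6/3703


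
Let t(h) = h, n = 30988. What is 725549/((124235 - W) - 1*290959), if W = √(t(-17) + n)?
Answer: -120966431476/27796861205 + 725549*√30971/27796861205 ≈ -4.3472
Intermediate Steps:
W = √30971 (W = √(-17 + 30988) = √30971 ≈ 175.99)
725549/((124235 - W) - 1*290959) = 725549/((124235 - √30971) - 1*290959) = 725549/((124235 - √30971) - 290959) = 725549/(-166724 - √30971)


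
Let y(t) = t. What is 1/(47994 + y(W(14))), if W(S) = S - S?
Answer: 1/47994 ≈ 2.0836e-5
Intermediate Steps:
W(S) = 0
1/(47994 + y(W(14))) = 1/(47994 + 0) = 1/47994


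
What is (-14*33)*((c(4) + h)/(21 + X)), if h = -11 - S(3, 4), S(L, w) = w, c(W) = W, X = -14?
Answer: 726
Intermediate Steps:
h = -15 (h = -11 - 1*4 = -11 - 4 = -15)
(-14*33)*((c(4) + h)/(21 + X)) = (-14*33)*((4 - 15)/(21 - 14)) = -(-5082)/7 = -462*(-11/7) = 726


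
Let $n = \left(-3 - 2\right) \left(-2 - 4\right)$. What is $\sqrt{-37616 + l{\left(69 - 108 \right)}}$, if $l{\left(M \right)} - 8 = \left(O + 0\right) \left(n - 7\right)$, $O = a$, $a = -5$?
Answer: $i \sqrt{37723} \approx 194.22 i$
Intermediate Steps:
$O = -5$
$n = 30$ ($n = \left(-5\right) \left(-6\right) = 30$)
$l{\left(M \right)} = -107$ ($l{\left(M \right)} = 8 + \left(-5 + 0\right) \left(30 - 7\right) = 8 - 115 = -107$)
$\sqrt{-37616 + l{\left(69 - 108 \right)}} = \sqrt{-37616 - 107} = \sqrt{-37723} = i \sqrt{37723}$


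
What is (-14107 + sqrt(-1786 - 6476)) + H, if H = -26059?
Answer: -40166 + 9*I*sqrt(102) ≈ -40166.0 + 90.896*I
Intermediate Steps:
(-14107 + sqrt(-1786 - 6476)) + H = (-14107 + sqrt(-1786 - 6476)) - 26059 = (-14107 + sqrt(-8262)) - 26059 = (-14107 + 9*I*sqrt(102)) - 26059 = -40166 + 9*I*sqrt(102)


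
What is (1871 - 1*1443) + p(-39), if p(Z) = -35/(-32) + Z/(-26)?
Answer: 13779/32 ≈ 430.59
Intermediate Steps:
p(Z) = 35/32 - Z/26 (p(Z) = -35*(-1/32) + Z*(-1/26) = 35/32 - Z/26)
(1871 - 1*1443) + p(-39) = (1871 - 1*1443) + (35/32 - 1/26*(-39)) = (1871 - 1443) + (35/32 + 3/2) = 428 + 83/32 = 13779/32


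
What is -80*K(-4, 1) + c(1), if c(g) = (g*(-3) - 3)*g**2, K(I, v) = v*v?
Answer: -86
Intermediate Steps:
K(I, v) = v**2
c(g) = g**2*(-3 - 3*g) (c(g) = (-3*g - 3)*g**2 = (-3 - 3*g)*g**2 = g**2*(-3 - 3*g))
-80*K(-4, 1) + c(1) = -80*1**2 + 3*1**2*(-1 - 1*1) = -80*1 + 3*1*(-1 - 1) = -80 + 3*1*(-2) = -80 - 6 = -86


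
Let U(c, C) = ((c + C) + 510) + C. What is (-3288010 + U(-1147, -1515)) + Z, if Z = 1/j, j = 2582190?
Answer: -8499735432629/2582190 ≈ -3.2917e+6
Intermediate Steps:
U(c, C) = 510 + c + 2*C (U(c, C) = ((C + c) + 510) + C = (510 + C + c) + C = 510 + c + 2*C)
Z = 1/2582190 ≈ 3.8727e-7
(-3288010 + U(-1147, -1515)) + Z = (-3288010 + (510 - 1147 + 2*(-1515))) + 1/2582190 = (-3288010 + (510 - 1147 - 3030)) + 1/2582190 = (-3288010 - 3667) + 1/2582190 = -3291677 + 1/2582190 = -8499735432629/2582190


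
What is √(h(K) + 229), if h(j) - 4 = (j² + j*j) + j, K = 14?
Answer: 3*√71 ≈ 25.278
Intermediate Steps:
h(j) = 4 + j + 2*j² (h(j) = 4 + ((j² + j*j) + j) = 4 + ((j² + j²) + j) = 4 + (2*j² + j) = 4 + (j + 2*j²) = 4 + j + 2*j²)
√(h(K) + 229) = √((4 + 14 + 2*14²) + 229) = √((4 + 14 + 2*196) + 229) = √((4 + 14 + 392) + 229) = √(410 + 229) = √639 = 3*√71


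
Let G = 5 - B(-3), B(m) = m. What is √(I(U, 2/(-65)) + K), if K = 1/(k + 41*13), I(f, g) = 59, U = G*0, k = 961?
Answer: √14632402/498 ≈ 7.6812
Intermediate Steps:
G = 8 (G = 5 - 1*(-3) = 5 + 3 = 8)
U = 0 (U = 8*0 = 0)
K = 1/1494 (K = 1/(961 + 41*13) = 1/(961 + 533) = 1/1494 ≈ 0.00066934)
√(I(U, 2/(-65)) + K) = √(59 + 1/1494) = √(88147/1494) = √14632402/498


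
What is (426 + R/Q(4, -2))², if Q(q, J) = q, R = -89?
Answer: 2608225/16 ≈ 1.6301e+5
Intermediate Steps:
(426 + R/Q(4, -2))² = (426 - 89/4)² = (1615/4)² = 2608225/16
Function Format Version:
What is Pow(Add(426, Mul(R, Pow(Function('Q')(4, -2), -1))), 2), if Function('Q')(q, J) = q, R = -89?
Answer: Rational(2608225, 16) ≈ 1.6301e+5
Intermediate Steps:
Pow(Add(426, Mul(R, Pow(Function('Q')(4, -2), -1))), 2) = Pow(Add(426, Mul(-89, Pow(4, -1))), 2) = Pow(Add(426, Mul(-89, Rational(1, 4))), 2) = Pow(Add(426, Rational(-89, 4)), 2) = Pow(Rational(1615, 4), 2) = Rational(2608225, 16)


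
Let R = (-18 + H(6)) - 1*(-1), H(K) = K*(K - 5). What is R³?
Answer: -1331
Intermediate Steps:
H(K) = K*(-5 + K)
R = -11 (R = (-18 + 6*(-5 + 6)) - 1*(-1) = (-18 + 6*1) + 1 = (-18 + 6) + 1 = -12 + 1 = -11)
R³ = (-11)³ = -1331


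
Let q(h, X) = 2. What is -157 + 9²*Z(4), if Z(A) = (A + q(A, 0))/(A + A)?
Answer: -385/4 ≈ -96.250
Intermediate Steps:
Z(A) = (2 + A)/(2*A) (Z(A) = (A + 2)/(A + A) = (2 + A)/((2*A)) = (2 + A)*(1/(2*A)) = (2 + A)/(2*A))
-157 + 9²*Z(4) = -157 + 9²*((½)*(2 + 4)/4) = -157 + 81*((½)*(¼)*6) = -157 + 81*(¾) = -157 + 243/4 = -385/4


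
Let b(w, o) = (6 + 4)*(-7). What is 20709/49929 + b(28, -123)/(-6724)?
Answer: 23790391/55953766 ≈ 0.42518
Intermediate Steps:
b(w, o) = -70 (b(w, o) = 10*(-7) = -70)
20709/49929 + b(28, -123)/(-6724) = 20709/49929 - 70/(-6724) = 20709*(1/49929) - 70*(-1/6724) = 6903/16643 + 35/3362 = 23790391/55953766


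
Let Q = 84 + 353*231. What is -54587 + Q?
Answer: 27040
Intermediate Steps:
Q = 81627 (Q = 84 + 81543 = 81627)
-54587 + Q = -54587 + 81627 = 27040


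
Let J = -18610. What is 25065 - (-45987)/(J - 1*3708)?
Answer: 559354683/22318 ≈ 25063.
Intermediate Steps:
25065 - (-45987)/(J - 1*3708) = 25065 - (-45987)/(-18610 - 1*3708) = 25065 - (-45987)/(-18610 - 3708) = 25065 - (-45987)/(-22318) = 25065 - (-45987)*(-1)/22318 = 25065 - 1*45987/22318 = 25065 - 45987/22318 = 559354683/22318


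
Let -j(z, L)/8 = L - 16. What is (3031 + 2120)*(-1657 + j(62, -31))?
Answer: -6598431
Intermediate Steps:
j(z, L) = 128 - 8*L (j(z, L) = -8*(L - 16) = -8*(-16 + L) = 128 - 8*L)
(3031 + 2120)*(-1657 + j(62, -31)) = (3031 + 2120)*(-1657 + (128 - 8*(-31))) = 5151*(-1657 + (128 + 248)) = 5151*(-1657 + 376) = 5151*(-1281) = -6598431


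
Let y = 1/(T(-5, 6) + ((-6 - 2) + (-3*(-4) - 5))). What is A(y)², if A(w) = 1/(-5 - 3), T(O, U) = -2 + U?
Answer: 1/64 ≈ 0.015625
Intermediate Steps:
y = ⅓ (y = 1/((-2 + 6) + ((-6 - 2) + (-3*(-4) - 5))) = 1/(4 + (-8 + (12 - 5))) = 1/(4 + (-8 + 7)) = 1/(4 - 1) = 1/3 = ⅓ ≈ 0.33333)
A(w) = -⅛ (A(w) = 1/(-8) = -⅛)
A(y)² = (-⅛)² = 1/64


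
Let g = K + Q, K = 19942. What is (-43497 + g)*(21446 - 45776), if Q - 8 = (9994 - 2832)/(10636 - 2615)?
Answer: 4595044697250/8021 ≈ 5.7288e+8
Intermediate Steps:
Q = 71330/8021 (Q = 8 + (9994 - 2832)/(10636 - 2615) = 8 + 7162/8021 = 71330/8021 ≈ 8.8929)
g = 160026112/8021 (g = 19942 + 71330/8021 = 160026112/8021 ≈ 19951.)
(-43497 + g)*(21446 - 45776) = (-43497 + 160026112/8021)*(21446 - 45776) = -188863325/8021*(-24330) = 4595044697250/8021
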